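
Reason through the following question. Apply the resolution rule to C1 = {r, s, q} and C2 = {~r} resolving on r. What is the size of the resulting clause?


Remove r from C1 and ~r from C2.
C1 remainder: {s, q}
C2 remainder: {}
Union (resolvent): {q, s}
Resolvent has 2 literal(s).

2


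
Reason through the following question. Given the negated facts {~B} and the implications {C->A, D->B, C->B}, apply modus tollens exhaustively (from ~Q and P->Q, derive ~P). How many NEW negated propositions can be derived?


Initial negated facts: {~B}
Apply modus tollens to closure:
  ~B and D->B  =>  ~D
  ~B and C->B  =>  ~C
Final negated: {~B, ~C, ~D}
New negations: {~C, ~D}
Count = 2

2


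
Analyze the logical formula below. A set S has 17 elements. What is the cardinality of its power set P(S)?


The power set of a set with n elements has 2^n elements.
|P(S)| = 2^17 = 131072

131072


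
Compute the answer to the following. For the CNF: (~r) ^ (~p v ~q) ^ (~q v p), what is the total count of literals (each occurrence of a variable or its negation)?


Counting literals in each clause:
Clause 1: 1 literal(s)
Clause 2: 2 literal(s)
Clause 3: 2 literal(s)
Total = 5

5


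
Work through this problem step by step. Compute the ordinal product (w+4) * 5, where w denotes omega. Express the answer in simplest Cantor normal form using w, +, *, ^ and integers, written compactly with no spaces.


Compute (w+4) * 5.
Ordinal * is associative and left-distributive over +, but NOT commutative; for finite n>1, n*w = w but w*n stays w*n.
(w+4) * 5 = (w+4) repeated 5 times. Each intermediate +4 is absorbed by the following w; only the last survives: w*5+4.
Result = w*5+4

w*5+4


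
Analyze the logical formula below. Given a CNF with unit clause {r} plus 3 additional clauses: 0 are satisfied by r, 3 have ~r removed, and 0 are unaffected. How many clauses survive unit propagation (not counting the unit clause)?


Satisfied (removed): 0
Shortened (remain): 3
Unchanged (remain): 0
Remaining = 3 + 0 = 3

3


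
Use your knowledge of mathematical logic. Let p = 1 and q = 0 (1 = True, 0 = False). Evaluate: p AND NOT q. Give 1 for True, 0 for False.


p = 1, q = 0
Operation: p AND NOT q
Evaluate: 1 AND NOT 0 = 1

1


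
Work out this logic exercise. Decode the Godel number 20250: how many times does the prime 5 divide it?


Factorize 20250 by dividing by 5 repeatedly.
Division steps: 5 divides 20250 exactly 3 time(s).
Exponent of 5 = 3

3


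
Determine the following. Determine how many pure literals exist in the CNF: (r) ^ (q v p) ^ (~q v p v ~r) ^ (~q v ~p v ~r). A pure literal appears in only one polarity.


Check each variable for pure literal status:
p: mixed (not pure)
q: mixed (not pure)
r: mixed (not pure)
Pure literal count = 0

0


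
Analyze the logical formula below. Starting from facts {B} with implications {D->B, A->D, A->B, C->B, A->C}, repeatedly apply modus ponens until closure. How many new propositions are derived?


Initial facts: {B}
Apply modus ponens to closure:
  (no implication fires)
Final known: {B}
New propositions: {(none)}
Count = 0

0


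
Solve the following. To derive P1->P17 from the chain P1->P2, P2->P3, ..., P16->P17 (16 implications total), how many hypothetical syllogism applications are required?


With 16 implications in a chain connecting 17 propositions:
P1->P2, P2->P3, ..., P16->P17
Steps needed = (number of implications) - 1 = 16 - 1 = 15

15


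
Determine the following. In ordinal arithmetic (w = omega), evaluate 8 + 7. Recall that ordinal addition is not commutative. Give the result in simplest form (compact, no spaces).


Compute 8 + 7.
Ordinal + is associative but NOT commutative; for finite n>0, n + w = w but w + n stays w+n.
Both operands finite; ordinal + agrees with natural +: 8 + 7 = 15.
Result = 15

15


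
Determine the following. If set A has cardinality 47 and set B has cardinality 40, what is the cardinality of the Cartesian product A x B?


The Cartesian product A x B contains all ordered pairs (a, b).
|A x B| = |A| * |B| = 47 * 40 = 1880

1880


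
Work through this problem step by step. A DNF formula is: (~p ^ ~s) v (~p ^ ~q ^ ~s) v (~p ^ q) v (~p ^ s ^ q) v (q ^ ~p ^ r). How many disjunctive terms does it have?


A DNF formula is a disjunction of terms (conjunctions).
Terms are separated by v.
Counting the disjuncts: 5 terms.

5


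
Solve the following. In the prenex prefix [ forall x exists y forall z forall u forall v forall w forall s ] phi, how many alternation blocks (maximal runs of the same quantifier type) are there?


Quantifier-type sequence: A E A A A A A  (A=forall, E=exists)
Group into maximal same-type runs:
  Ax1 | Ex1 | Ax5
Number of blocks = 3

3


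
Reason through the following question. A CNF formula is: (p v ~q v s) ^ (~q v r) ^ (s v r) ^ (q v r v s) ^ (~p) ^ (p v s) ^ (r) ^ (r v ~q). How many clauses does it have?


A CNF formula is a conjunction of clauses.
Clauses are separated by ^.
Counting the conjuncts: 8 clauses.

8


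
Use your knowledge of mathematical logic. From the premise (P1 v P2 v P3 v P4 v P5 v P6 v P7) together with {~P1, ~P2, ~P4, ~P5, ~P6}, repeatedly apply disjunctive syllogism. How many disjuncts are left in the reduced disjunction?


Original disjuncts (7): P1, P2, P3, P4, P5, P6, P7
Negated (eliminate): ~P1, ~P2, ~P4, ~P5, ~P6
Remaining disjuncts: P3, P7
Count = 7 - 5 = 2

2


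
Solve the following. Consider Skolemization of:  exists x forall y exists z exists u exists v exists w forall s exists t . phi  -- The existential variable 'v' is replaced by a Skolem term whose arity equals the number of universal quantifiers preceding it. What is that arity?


Quantifier prefix: exists x forall y exists z exists u exists v exists w forall s exists t
'v' is existentially quantified at position 5.
Universal variables preceding it: y
Skolem function arity = 1

1


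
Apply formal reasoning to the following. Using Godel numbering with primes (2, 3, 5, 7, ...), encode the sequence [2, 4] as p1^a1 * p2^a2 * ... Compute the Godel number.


Encode each element as an exponent of the corresponding prime:
  2^2 = 4
  3^4 = 81
Product = 4 * 81 = 324

324


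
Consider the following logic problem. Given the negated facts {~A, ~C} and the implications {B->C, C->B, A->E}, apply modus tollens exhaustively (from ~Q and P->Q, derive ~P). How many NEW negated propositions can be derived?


Initial negated facts: {~A, ~C}
Apply modus tollens to closure:
  ~C and B->C  =>  ~B
Final negated: {~A, ~B, ~C}
New negations: {~B}
Count = 1

1


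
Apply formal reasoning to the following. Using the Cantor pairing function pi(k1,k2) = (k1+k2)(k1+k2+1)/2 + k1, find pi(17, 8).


k1 + k2 = 25
(k1+k2)(k1+k2+1)/2 = 25 * 26 / 2 = 325
pi = 325 + 17 = 342

342


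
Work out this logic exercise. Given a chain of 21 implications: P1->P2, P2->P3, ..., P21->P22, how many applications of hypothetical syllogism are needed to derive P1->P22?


With 21 implications in a chain connecting 22 propositions:
P1->P2, P2->P3, ..., P21->P22
Steps needed = (number of implications) - 1 = 21 - 1 = 20

20


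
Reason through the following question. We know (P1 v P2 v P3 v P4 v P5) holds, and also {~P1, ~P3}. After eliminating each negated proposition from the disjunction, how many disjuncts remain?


Original disjuncts (5): P1, P2, P3, P4, P5
Negated (eliminate): ~P1, ~P3
Remaining disjuncts: P2, P4, P5
Count = 5 - 2 = 3

3


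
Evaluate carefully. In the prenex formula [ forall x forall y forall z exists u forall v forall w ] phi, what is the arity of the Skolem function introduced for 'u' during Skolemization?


Quantifier prefix: forall x forall y forall z exists u forall v forall w
'u' is existentially quantified at position 4.
Universal variables preceding it: x, y, z
Skolem function arity = 3

3


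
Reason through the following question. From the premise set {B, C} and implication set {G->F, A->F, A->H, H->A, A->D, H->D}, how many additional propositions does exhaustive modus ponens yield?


Initial facts: {B, C}
Apply modus ponens to closure:
  (no implication fires)
Final known: {B, C}
New propositions: {(none)}
Count = 0

0


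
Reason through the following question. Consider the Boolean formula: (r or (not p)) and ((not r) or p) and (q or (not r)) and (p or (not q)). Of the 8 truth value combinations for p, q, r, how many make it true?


Evaluate all 8 assignments for p, q, r:
p=0, q=0, r=0: 1
p=0, q=0, r=1: 0
p=0, q=1, r=0: 0
p=0, q=1, r=1: 0
p=1, q=0, r=0: 0
p=1, q=0, r=1: 0
p=1, q=1, r=0: 0
p=1, q=1, r=1: 1
Satisfying count = 2

2


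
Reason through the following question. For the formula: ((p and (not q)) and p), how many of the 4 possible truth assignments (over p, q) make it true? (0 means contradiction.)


Check all 4 assignments:
p=0, q=0: 0
p=0, q=1: 0
p=1, q=0: 1
p=1, q=1: 0
Count of True = 1

1


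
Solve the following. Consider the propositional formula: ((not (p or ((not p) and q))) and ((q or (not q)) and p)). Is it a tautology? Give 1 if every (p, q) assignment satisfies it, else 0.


Check all 4 assignments:
p=0, q=0: 0
p=0, q=1: 0
p=1, q=0: 0
p=1, q=1: 0
Satisfying count = 0/4.
Tautology iff count = 4: no.

0


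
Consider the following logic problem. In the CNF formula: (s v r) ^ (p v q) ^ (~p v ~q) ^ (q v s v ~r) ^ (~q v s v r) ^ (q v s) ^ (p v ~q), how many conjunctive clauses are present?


A CNF formula is a conjunction of clauses.
Clauses are separated by ^.
Counting the conjuncts: 7 clauses.

7


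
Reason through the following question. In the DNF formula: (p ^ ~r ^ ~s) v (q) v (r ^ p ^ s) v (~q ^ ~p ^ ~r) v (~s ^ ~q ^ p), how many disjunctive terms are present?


A DNF formula is a disjunction of terms (conjunctions).
Terms are separated by v.
Counting the disjuncts: 5 terms.

5


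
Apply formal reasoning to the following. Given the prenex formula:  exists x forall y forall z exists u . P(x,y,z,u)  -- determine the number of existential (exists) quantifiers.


Quantifier prefix: exists x forall y forall z exists u
Mark each quantifier type:
  E U U E
Universal count = 2, Existential count = 2
Asked for existential (exists) quantifiers: 2

2


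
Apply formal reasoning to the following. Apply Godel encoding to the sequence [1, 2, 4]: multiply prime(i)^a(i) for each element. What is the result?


Encode each element as an exponent of the corresponding prime:
  2^1 = 2
  3^2 = 9
  5^4 = 625
Product = 2 * 9 * 625 = 11250

11250


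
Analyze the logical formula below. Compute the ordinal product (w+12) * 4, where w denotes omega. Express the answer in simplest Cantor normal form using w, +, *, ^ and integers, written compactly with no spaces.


Compute (w+12) * 4.
Ordinal * is associative and left-distributive over +, but NOT commutative; for finite n>1, n*w = w but w*n stays w*n.
(w+12) * 4 = (w+12) repeated 4 times. Each intermediate +12 is absorbed by the following w; only the last survives: w*4+12.
Result = w*4+12

w*4+12


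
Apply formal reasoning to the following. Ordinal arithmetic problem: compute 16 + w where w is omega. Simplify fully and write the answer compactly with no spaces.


Compute 16 + w.
Ordinal + is associative but NOT commutative; for finite n>0, n + w = w but w + n stays w+n.
Any finite left addend is absorbed by w on the right: 16 + w = w.
Result = w

w


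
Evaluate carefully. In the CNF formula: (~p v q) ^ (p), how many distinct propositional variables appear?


Identify each variable that appears in the formula.
Variables found: p, q
Count = 2

2


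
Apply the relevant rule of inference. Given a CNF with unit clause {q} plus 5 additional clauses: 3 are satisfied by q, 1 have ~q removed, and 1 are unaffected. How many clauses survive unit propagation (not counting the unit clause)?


Satisfied (removed): 3
Shortened (remain): 1
Unchanged (remain): 1
Remaining = 1 + 1 = 2

2


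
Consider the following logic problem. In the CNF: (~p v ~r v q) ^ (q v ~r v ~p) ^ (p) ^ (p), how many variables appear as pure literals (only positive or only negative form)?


Check each variable for pure literal status:
p: mixed (not pure)
q: pure positive
r: pure negative
Pure literal count = 2

2


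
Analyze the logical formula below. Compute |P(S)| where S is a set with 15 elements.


The power set of a set with n elements has 2^n elements.
|P(S)| = 2^15 = 32768

32768


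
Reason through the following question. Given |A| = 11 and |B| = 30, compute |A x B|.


The Cartesian product A x B contains all ordered pairs (a, b).
|A x B| = |A| * |B| = 11 * 30 = 330

330


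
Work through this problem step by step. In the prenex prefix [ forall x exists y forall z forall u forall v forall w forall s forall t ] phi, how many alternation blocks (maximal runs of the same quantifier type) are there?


Quantifier-type sequence: A E A A A A A A  (A=forall, E=exists)
Group into maximal same-type runs:
  Ax1 | Ex1 | Ax6
Number of blocks = 3

3


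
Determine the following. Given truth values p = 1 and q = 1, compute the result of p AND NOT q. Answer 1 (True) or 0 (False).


p = 1, q = 1
Operation: p AND NOT q
Evaluate: 1 AND NOT 1 = 0

0


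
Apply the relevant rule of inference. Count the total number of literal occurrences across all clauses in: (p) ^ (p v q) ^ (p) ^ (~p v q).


Counting literals in each clause:
Clause 1: 1 literal(s)
Clause 2: 2 literal(s)
Clause 3: 1 literal(s)
Clause 4: 2 literal(s)
Total = 6

6


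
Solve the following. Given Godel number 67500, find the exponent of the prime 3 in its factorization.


Factorize 67500 by dividing by 3 repeatedly.
Division steps: 3 divides 67500 exactly 3 time(s).
Exponent of 3 = 3

3


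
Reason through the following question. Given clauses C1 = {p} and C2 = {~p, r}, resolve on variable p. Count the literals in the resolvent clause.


Remove p from C1 and ~p from C2.
C1 remainder: {}
C2 remainder: {r}
Union (resolvent): {r}
Resolvent has 1 literal(s).

1


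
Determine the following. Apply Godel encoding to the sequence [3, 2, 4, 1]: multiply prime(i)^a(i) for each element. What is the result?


Encode each element as an exponent of the corresponding prime:
  2^3 = 8
  3^2 = 9
  5^4 = 625
  7^1 = 7
Product = 8 * 9 * 625 * 7 = 315000

315000


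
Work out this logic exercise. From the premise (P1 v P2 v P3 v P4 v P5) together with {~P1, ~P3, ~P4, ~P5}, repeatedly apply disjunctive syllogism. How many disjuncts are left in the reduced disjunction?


Original disjuncts (5): P1, P2, P3, P4, P5
Negated (eliminate): ~P1, ~P3, ~P4, ~P5
Remaining disjuncts: P2
Count = 5 - 4 = 1

1


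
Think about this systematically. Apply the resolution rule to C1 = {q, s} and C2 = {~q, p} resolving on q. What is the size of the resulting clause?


Remove q from C1 and ~q from C2.
C1 remainder: {s}
C2 remainder: {p}
Union (resolvent): {p, s}
Resolvent has 2 literal(s).

2


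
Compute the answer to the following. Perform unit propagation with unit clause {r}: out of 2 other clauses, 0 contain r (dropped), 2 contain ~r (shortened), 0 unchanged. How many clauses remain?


Satisfied (removed): 0
Shortened (remain): 2
Unchanged (remain): 0
Remaining = 2 + 0 = 2

2


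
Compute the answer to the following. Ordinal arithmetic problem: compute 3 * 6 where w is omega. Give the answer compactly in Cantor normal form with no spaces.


Compute 3 * 6.
Ordinal * is associative and left-distributive over +, but NOT commutative; for finite n>1, n*w = w but w*n stays w*n.
Both finite; ordinal * agrees with natural *: 3 * 6 = 18.
Result = 18

18


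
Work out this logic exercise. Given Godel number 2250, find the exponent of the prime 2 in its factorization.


Factorize 2250 by dividing by 2 repeatedly.
Division steps: 2 divides 2250 exactly 1 time(s).
Exponent of 2 = 1

1


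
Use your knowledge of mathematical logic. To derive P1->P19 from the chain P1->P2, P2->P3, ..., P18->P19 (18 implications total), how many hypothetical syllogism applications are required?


With 18 implications in a chain connecting 19 propositions:
P1->P2, P2->P3, ..., P18->P19
Steps needed = (number of implications) - 1 = 18 - 1 = 17

17


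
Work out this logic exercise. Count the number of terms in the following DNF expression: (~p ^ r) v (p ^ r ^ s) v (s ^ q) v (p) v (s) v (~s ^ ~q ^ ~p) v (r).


A DNF formula is a disjunction of terms (conjunctions).
Terms are separated by v.
Counting the disjuncts: 7 terms.

7


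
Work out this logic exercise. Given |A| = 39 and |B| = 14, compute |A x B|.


The Cartesian product A x B contains all ordered pairs (a, b).
|A x B| = |A| * |B| = 39 * 14 = 546

546


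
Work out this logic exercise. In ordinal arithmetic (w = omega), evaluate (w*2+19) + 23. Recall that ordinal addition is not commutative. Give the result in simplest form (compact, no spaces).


Compute (w*2+19) + 23.
Ordinal + is associative but NOT commutative; for finite n>0, n + w = w but w + n stays w+n.
By associativity: (w*2+19) + 23 = w*2 + (19+23) = w*2+42.
Result = w*2+42

w*2+42


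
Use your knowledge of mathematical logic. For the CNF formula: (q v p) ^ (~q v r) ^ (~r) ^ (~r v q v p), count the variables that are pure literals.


Check each variable for pure literal status:
p: pure positive
q: mixed (not pure)
r: mixed (not pure)
Pure literal count = 1

1


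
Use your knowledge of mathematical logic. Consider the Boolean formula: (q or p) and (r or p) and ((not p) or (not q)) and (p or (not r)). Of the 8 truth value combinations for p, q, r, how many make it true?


Evaluate all 8 assignments for p, q, r:
p=0, q=0, r=0: 0
p=0, q=0, r=1: 0
p=0, q=1, r=0: 0
p=0, q=1, r=1: 0
p=1, q=0, r=0: 1
p=1, q=0, r=1: 1
p=1, q=1, r=0: 0
p=1, q=1, r=1: 0
Satisfying count = 2

2


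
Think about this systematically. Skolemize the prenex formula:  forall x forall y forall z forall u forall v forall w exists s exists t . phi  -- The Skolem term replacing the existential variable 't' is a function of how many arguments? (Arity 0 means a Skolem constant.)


Quantifier prefix: forall x forall y forall z forall u forall v forall w exists s exists t
't' is existentially quantified at position 8.
Universal variables preceding it: x, y, z, u, v, w
Skolem function arity = 6

6


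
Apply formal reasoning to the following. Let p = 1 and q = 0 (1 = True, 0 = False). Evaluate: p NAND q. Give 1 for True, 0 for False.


p = 1, q = 0
Operation: p NAND q
Evaluate: 1 NAND 0 = 1

1


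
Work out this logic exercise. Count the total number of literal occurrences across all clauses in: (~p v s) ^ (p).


Counting literals in each clause:
Clause 1: 2 literal(s)
Clause 2: 1 literal(s)
Total = 3

3


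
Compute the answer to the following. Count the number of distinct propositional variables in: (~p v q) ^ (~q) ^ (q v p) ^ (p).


Identify each variable that appears in the formula.
Variables found: p, q
Count = 2

2


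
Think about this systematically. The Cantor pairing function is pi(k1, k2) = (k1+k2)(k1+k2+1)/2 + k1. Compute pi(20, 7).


k1 + k2 = 27
(k1+k2)(k1+k2+1)/2 = 27 * 28 / 2 = 378
pi = 378 + 20 = 398

398


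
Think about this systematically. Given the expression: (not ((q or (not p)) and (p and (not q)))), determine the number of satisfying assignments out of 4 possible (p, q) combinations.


Check all 4 assignments:
p=0, q=0: 1
p=0, q=1: 1
p=1, q=0: 1
p=1, q=1: 1
Count of True = 4

4


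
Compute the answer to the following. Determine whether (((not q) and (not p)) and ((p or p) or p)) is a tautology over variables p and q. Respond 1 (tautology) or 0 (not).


Check all 4 assignments:
p=0, q=0: 0
p=0, q=1: 0
p=1, q=0: 0
p=1, q=1: 0
Satisfying count = 0/4.
Tautology iff count = 4: no.

0


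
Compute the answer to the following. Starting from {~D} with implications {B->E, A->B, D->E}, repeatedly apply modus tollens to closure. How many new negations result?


Initial negated facts: {~D}
Apply modus tollens to closure:
  (no implication fires)
Final negated: {~D}
New negations: {(none)}
Count = 0

0


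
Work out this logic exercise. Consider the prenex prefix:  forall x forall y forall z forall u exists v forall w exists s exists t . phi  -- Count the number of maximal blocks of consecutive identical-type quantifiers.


Quantifier-type sequence: A A A A E A E E  (A=forall, E=exists)
Group into maximal same-type runs:
  Ax4 | Ex1 | Ax1 | Ex2
Number of blocks = 4

4


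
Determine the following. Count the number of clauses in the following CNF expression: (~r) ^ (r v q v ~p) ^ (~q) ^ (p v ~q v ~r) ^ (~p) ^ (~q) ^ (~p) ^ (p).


A CNF formula is a conjunction of clauses.
Clauses are separated by ^.
Counting the conjuncts: 8 clauses.

8


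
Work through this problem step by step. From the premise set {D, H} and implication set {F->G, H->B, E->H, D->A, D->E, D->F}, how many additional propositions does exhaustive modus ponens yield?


Initial facts: {D, H}
Apply modus ponens to closure:
  H and H->B  =>  B
  D and D->A  =>  A
  D and D->E  =>  E
  D and D->F  =>  F
  F and F->G  =>  G
Final known: {A, B, D, E, F, G, H}
New propositions: {A, B, E, F, G}
Count = 5

5


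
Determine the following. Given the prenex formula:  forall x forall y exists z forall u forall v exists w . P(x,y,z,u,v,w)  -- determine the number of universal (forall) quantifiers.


Quantifier prefix: forall x forall y exists z forall u forall v exists w
Mark each quantifier type:
  U U E U U E
Universal count = 4, Existential count = 2
Asked for universal (forall) quantifiers: 4

4


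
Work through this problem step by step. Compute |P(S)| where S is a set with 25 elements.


The power set of a set with n elements has 2^n elements.
|P(S)| = 2^25 = 33554432

33554432


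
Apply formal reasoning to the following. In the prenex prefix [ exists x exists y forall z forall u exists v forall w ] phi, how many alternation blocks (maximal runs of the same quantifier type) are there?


Quantifier-type sequence: E E A A E A  (A=forall, E=exists)
Group into maximal same-type runs:
  Ex2 | Ax2 | Ex1 | Ax1
Number of blocks = 4

4


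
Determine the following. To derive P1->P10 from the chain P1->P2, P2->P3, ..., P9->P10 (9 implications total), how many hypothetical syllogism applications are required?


With 9 implications in a chain connecting 10 propositions:
P1->P2, P2->P3, ..., P9->P10
Steps needed = (number of implications) - 1 = 9 - 1 = 8

8


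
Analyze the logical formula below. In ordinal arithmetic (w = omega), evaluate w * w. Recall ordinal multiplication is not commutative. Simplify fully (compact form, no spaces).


Compute w * w.
Ordinal * is associative and left-distributive over +, but NOT commutative; for finite n>1, n*w = w but w*n stays w*n.
w * w = w^2 by definition.
Result = w^2

w^2


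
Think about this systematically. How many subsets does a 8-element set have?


The power set of a set with n elements has 2^n elements.
|P(S)| = 2^8 = 256

256


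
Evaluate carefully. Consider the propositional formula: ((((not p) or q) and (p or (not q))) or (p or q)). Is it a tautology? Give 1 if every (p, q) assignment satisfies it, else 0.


Check all 4 assignments:
p=0, q=0: 1
p=0, q=1: 1
p=1, q=0: 1
p=1, q=1: 1
Satisfying count = 4/4.
Tautology iff count = 4: yes.

1


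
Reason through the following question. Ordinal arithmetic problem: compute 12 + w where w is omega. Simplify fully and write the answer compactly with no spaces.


Compute 12 + w.
Ordinal + is associative but NOT commutative; for finite n>0, n + w = w but w + n stays w+n.
Any finite left addend is absorbed by w on the right: 12 + w = w.
Result = w

w


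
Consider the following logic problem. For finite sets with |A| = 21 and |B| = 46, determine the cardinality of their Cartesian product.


The Cartesian product A x B contains all ordered pairs (a, b).
|A x B| = |A| * |B| = 21 * 46 = 966

966


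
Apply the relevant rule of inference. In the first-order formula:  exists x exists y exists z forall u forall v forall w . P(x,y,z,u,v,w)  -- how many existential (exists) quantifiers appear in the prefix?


Quantifier prefix: exists x exists y exists z forall u forall v forall w
Mark each quantifier type:
  E E E U U U
Universal count = 3, Existential count = 3
Asked for existential (exists) quantifiers: 3

3


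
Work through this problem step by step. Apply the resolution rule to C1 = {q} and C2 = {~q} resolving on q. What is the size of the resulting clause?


Remove q from C1 and ~q from C2.
C1 remainder: {}
C2 remainder: {}
Union (resolvent): {} (empty clause)
Resolvent has 0 literal(s).

0


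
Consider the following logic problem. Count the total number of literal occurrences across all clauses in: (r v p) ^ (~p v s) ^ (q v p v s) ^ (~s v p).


Counting literals in each clause:
Clause 1: 2 literal(s)
Clause 2: 2 literal(s)
Clause 3: 3 literal(s)
Clause 4: 2 literal(s)
Total = 9

9


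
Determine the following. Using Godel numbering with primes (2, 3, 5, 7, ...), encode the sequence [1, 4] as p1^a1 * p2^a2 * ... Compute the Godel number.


Encode each element as an exponent of the corresponding prime:
  2^1 = 2
  3^4 = 81
Product = 2 * 81 = 162

162


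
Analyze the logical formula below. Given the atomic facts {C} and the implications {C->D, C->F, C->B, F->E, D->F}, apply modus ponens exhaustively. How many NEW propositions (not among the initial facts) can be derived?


Initial facts: {C}
Apply modus ponens to closure:
  C and C->D  =>  D
  C and C->F  =>  F
  C and C->B  =>  B
  F and F->E  =>  E
Final known: {B, C, D, E, F}
New propositions: {B, D, E, F}
Count = 4

4


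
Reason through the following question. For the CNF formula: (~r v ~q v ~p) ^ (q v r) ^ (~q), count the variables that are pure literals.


Check each variable for pure literal status:
p: pure negative
q: mixed (not pure)
r: mixed (not pure)
Pure literal count = 1

1


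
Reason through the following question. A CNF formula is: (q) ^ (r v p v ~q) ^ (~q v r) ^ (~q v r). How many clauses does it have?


A CNF formula is a conjunction of clauses.
Clauses are separated by ^.
Counting the conjuncts: 4 clauses.

4


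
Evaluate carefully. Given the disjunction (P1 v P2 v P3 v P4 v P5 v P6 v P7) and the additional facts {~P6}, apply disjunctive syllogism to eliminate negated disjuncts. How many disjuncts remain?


Original disjuncts (7): P1, P2, P3, P4, P5, P6, P7
Negated (eliminate): ~P6
Remaining disjuncts: P1, P2, P3, P4, P5, P7
Count = 7 - 1 = 6

6


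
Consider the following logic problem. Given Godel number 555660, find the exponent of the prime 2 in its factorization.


Factorize 555660 by dividing by 2 repeatedly.
Division steps: 2 divides 555660 exactly 2 time(s).
Exponent of 2 = 2

2


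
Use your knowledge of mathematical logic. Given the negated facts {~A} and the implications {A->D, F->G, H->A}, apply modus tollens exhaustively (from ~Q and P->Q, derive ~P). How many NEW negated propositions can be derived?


Initial negated facts: {~A}
Apply modus tollens to closure:
  ~A and H->A  =>  ~H
Final negated: {~A, ~H}
New negations: {~H}
Count = 1

1


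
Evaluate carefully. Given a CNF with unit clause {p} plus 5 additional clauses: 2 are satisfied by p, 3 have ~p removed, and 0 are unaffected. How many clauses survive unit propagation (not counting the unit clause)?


Satisfied (removed): 2
Shortened (remain): 3
Unchanged (remain): 0
Remaining = 3 + 0 = 3

3


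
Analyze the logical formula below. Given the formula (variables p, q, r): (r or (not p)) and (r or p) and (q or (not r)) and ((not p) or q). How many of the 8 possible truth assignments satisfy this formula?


Evaluate all 8 assignments for p, q, r:
p=0, q=0, r=0: 0
p=0, q=0, r=1: 0
p=0, q=1, r=0: 0
p=0, q=1, r=1: 1
p=1, q=0, r=0: 0
p=1, q=0, r=1: 0
p=1, q=1, r=0: 0
p=1, q=1, r=1: 1
Satisfying count = 2

2


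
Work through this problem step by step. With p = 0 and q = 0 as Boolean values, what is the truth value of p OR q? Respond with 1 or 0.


p = 0, q = 0
Operation: p OR q
Evaluate: 0 OR 0 = 0

0


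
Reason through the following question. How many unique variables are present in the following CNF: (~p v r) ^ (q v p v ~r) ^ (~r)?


Identify each variable that appears in the formula.
Variables found: p, q, r
Count = 3

3


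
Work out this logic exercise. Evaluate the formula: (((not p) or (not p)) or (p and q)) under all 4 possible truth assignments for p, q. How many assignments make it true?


Check all 4 assignments:
p=0, q=0: 1
p=0, q=1: 1
p=1, q=0: 0
p=1, q=1: 1
Count of True = 3

3


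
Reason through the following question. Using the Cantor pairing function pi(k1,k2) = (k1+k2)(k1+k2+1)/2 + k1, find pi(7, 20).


k1 + k2 = 27
(k1+k2)(k1+k2+1)/2 = 27 * 28 / 2 = 378
pi = 378 + 7 = 385

385


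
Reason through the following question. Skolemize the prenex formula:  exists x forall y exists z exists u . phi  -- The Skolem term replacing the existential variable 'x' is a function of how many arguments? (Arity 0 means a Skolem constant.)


Quantifier prefix: exists x forall y exists z exists u
'x' is existentially quantified at position 1.
No universal quantifiers precede it.
Skolem function arity = 0 (a Skolem constant)

0


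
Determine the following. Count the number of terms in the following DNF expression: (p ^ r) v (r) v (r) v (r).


A DNF formula is a disjunction of terms (conjunctions).
Terms are separated by v.
Counting the disjuncts: 4 terms.

4


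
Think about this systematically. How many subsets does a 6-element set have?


The power set of a set with n elements has 2^n elements.
|P(S)| = 2^6 = 64

64


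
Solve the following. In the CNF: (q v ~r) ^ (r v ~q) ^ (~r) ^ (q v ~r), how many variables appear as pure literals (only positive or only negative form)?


Check each variable for pure literal status:
p: absent (not pure)
q: mixed (not pure)
r: mixed (not pure)
Pure literal count = 0

0


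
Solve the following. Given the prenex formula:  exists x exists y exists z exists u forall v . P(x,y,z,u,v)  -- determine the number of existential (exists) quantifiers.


Quantifier prefix: exists x exists y exists z exists u forall v
Mark each quantifier type:
  E E E E U
Universal count = 1, Existential count = 4
Asked for existential (exists) quantifiers: 4

4


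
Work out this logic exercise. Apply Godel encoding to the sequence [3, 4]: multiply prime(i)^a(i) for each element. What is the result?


Encode each element as an exponent of the corresponding prime:
  2^3 = 8
  3^4 = 81
Product = 8 * 81 = 648

648


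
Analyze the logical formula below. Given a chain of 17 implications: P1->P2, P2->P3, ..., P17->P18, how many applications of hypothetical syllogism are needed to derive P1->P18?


With 17 implications in a chain connecting 18 propositions:
P1->P2, P2->P3, ..., P17->P18
Steps needed = (number of implications) - 1 = 17 - 1 = 16

16


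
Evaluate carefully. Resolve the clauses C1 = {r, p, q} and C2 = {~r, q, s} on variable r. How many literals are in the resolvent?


Remove r from C1 and ~r from C2.
C1 remainder: {p, q}
C2 remainder: {q, s}
Union (resolvent): {p, q, s}
Resolvent has 3 literal(s).

3


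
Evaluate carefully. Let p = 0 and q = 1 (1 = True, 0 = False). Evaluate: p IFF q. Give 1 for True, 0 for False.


p = 0, q = 1
Operation: p IFF q
Evaluate: 0 IFF 1 = 0

0


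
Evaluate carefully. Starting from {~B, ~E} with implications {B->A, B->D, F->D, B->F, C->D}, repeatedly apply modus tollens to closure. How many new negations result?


Initial negated facts: {~B, ~E}
Apply modus tollens to closure:
  (no implication fires)
Final negated: {~B, ~E}
New negations: {(none)}
Count = 0

0


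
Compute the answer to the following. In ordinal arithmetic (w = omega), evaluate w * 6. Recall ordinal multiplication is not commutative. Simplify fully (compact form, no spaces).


Compute w * 6.
Ordinal * is associative and left-distributive over +, but NOT commutative; for finite n>1, n*w = w but w*n stays w*n.
w * 6 means 6 copies of w concatenated: w*6.
Result = w*6

w*6


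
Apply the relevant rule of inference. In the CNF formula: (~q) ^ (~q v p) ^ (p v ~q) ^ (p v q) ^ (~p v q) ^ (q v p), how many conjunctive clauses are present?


A CNF formula is a conjunction of clauses.
Clauses are separated by ^.
Counting the conjuncts: 6 clauses.

6


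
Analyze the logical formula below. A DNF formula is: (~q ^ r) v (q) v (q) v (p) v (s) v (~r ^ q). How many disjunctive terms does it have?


A DNF formula is a disjunction of terms (conjunctions).
Terms are separated by v.
Counting the disjuncts: 6 terms.

6


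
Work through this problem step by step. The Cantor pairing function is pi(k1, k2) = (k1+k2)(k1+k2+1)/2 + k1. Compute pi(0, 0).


k1 + k2 = 0
(k1+k2)(k1+k2+1)/2 = 0 * 1 / 2 = 0
pi = 0 + 0 = 0

0


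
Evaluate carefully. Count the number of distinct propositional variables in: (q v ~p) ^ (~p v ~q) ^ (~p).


Identify each variable that appears in the formula.
Variables found: p, q
Count = 2

2


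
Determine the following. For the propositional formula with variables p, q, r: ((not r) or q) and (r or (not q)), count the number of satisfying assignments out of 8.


Evaluate all 8 assignments for p, q, r:
p=0, q=0, r=0: 1
p=0, q=0, r=1: 0
p=0, q=1, r=0: 0
p=0, q=1, r=1: 1
p=1, q=0, r=0: 1
p=1, q=0, r=1: 0
p=1, q=1, r=0: 0
p=1, q=1, r=1: 1
Satisfying count = 4

4


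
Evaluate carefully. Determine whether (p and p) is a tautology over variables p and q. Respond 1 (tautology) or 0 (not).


Check all 4 assignments:
p=0, q=0: 0
p=0, q=1: 0
p=1, q=0: 1
p=1, q=1: 1
Satisfying count = 2/4.
Tautology iff count = 4: no.

0


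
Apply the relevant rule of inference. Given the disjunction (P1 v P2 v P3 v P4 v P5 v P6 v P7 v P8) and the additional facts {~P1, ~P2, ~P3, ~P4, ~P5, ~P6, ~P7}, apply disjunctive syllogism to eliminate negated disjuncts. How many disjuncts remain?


Original disjuncts (8): P1, P2, P3, P4, P5, P6, P7, P8
Negated (eliminate): ~P1, ~P2, ~P3, ~P4, ~P5, ~P6, ~P7
Remaining disjuncts: P8
Count = 8 - 7 = 1

1


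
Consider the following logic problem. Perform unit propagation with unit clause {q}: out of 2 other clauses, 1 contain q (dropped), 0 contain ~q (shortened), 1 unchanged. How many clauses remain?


Satisfied (removed): 1
Shortened (remain): 0
Unchanged (remain): 1
Remaining = 0 + 1 = 1

1


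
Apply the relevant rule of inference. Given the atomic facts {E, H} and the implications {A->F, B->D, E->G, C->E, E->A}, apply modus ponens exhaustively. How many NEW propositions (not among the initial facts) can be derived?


Initial facts: {E, H}
Apply modus ponens to closure:
  E and E->G  =>  G
  E and E->A  =>  A
  A and A->F  =>  F
Final known: {A, E, F, G, H}
New propositions: {A, F, G}
Count = 3

3


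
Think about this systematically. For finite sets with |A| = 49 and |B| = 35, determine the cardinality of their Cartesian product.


The Cartesian product A x B contains all ordered pairs (a, b).
|A x B| = |A| * |B| = 49 * 35 = 1715

1715


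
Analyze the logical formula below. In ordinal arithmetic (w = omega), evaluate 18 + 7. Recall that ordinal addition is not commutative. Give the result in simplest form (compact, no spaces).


Compute 18 + 7.
Ordinal + is associative but NOT commutative; for finite n>0, n + w = w but w + n stays w+n.
Both operands finite; ordinal + agrees with natural +: 18 + 7 = 25.
Result = 25

25


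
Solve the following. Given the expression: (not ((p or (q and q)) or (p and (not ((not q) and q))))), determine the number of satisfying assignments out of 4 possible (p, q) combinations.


Check all 4 assignments:
p=0, q=0: 1
p=0, q=1: 0
p=1, q=0: 0
p=1, q=1: 0
Count of True = 1

1


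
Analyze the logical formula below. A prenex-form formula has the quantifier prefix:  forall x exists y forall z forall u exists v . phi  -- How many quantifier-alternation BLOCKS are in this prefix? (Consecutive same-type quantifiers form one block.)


Quantifier-type sequence: A E A A E  (A=forall, E=exists)
Group into maximal same-type runs:
  Ax1 | Ex1 | Ax2 | Ex1
Number of blocks = 4

4


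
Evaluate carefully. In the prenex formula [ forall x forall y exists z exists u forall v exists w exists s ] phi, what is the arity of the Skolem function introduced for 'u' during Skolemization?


Quantifier prefix: forall x forall y exists z exists u forall v exists w exists s
'u' is existentially quantified at position 4.
Universal variables preceding it: x, y
Skolem function arity = 2

2


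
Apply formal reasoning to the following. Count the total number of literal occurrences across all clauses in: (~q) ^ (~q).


Counting literals in each clause:
Clause 1: 1 literal(s)
Clause 2: 1 literal(s)
Total = 2

2


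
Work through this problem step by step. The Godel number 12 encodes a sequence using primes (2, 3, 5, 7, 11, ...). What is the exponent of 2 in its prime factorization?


Factorize 12 by dividing by 2 repeatedly.
Division steps: 2 divides 12 exactly 2 time(s).
Exponent of 2 = 2

2


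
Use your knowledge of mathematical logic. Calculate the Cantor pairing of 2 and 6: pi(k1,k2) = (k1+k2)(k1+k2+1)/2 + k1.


k1 + k2 = 8
(k1+k2)(k1+k2+1)/2 = 8 * 9 / 2 = 36
pi = 36 + 2 = 38

38


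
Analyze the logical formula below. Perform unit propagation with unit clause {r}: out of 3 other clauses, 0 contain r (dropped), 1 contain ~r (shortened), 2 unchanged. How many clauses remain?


Satisfied (removed): 0
Shortened (remain): 1
Unchanged (remain): 2
Remaining = 1 + 2 = 3

3


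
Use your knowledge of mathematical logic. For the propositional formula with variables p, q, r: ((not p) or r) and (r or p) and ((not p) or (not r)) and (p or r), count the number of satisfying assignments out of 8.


Evaluate all 8 assignments for p, q, r:
p=0, q=0, r=0: 0
p=0, q=0, r=1: 1
p=0, q=1, r=0: 0
p=0, q=1, r=1: 1
p=1, q=0, r=0: 0
p=1, q=0, r=1: 0
p=1, q=1, r=0: 0
p=1, q=1, r=1: 0
Satisfying count = 2

2


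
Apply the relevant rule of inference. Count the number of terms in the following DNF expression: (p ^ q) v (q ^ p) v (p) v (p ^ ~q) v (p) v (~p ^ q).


A DNF formula is a disjunction of terms (conjunctions).
Terms are separated by v.
Counting the disjuncts: 6 terms.

6


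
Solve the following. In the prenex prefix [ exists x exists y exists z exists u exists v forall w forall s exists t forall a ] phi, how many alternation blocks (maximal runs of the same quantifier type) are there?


Quantifier-type sequence: E E E E E A A E A  (A=forall, E=exists)
Group into maximal same-type runs:
  Ex5 | Ax2 | Ex1 | Ax1
Number of blocks = 4

4


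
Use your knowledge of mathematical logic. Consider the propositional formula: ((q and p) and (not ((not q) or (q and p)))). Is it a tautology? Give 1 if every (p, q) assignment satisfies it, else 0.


Check all 4 assignments:
p=0, q=0: 0
p=0, q=1: 0
p=1, q=0: 0
p=1, q=1: 0
Satisfying count = 0/4.
Tautology iff count = 4: no.

0


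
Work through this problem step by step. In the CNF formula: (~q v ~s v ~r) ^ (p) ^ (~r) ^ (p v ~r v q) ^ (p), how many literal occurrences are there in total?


Counting literals in each clause:
Clause 1: 3 literal(s)
Clause 2: 1 literal(s)
Clause 3: 1 literal(s)
Clause 4: 3 literal(s)
Clause 5: 1 literal(s)
Total = 9

9


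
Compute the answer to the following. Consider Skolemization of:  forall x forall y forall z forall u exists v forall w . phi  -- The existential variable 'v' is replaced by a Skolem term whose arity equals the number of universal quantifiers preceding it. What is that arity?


Quantifier prefix: forall x forall y forall z forall u exists v forall w
'v' is existentially quantified at position 5.
Universal variables preceding it: x, y, z, u
Skolem function arity = 4

4


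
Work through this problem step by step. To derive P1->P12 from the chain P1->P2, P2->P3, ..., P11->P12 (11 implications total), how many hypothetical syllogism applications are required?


With 11 implications in a chain connecting 12 propositions:
P1->P2, P2->P3, ..., P11->P12
Steps needed = (number of implications) - 1 = 11 - 1 = 10

10
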